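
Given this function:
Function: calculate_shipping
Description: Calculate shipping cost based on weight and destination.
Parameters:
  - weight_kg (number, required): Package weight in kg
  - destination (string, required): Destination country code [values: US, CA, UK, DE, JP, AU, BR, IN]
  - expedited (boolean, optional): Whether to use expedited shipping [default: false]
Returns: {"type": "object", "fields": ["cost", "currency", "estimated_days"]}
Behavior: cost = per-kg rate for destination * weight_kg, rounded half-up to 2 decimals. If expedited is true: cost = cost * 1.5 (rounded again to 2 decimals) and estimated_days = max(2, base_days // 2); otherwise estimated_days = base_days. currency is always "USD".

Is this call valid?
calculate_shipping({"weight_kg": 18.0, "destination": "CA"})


Checking all required parameters present and types match... All valid.
Valid


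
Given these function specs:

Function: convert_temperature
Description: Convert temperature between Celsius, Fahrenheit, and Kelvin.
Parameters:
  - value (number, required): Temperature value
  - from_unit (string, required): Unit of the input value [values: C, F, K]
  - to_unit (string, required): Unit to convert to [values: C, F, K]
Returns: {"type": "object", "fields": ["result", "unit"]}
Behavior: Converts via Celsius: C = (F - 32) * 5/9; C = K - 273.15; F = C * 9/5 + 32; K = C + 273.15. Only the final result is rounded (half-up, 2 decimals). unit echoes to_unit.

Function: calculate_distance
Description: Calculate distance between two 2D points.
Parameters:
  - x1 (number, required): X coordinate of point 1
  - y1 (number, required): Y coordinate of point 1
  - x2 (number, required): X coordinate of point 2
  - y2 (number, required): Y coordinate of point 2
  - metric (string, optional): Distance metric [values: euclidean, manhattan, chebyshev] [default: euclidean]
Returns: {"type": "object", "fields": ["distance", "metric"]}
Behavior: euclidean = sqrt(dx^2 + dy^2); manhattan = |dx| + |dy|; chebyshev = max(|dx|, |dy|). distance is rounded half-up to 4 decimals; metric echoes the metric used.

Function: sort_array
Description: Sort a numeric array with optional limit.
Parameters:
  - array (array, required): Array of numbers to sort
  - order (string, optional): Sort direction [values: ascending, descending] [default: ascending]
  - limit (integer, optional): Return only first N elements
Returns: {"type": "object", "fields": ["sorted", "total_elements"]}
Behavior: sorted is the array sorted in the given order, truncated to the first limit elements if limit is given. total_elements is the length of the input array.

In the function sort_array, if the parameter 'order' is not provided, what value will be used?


The sort_array spec declares:
  - order (string, optional): Sort direction [values: ascending, descending] [default: ascending]
Default:
ascending


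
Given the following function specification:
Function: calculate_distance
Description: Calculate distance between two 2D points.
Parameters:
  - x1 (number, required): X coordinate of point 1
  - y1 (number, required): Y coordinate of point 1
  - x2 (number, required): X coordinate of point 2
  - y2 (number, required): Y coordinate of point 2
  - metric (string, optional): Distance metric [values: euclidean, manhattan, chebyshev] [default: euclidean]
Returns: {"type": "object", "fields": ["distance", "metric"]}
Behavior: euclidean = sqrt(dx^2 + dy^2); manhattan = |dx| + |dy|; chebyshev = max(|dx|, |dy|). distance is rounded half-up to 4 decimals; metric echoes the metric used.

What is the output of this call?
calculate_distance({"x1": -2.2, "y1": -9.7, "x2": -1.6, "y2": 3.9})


Defaults applied: metric=euclidean
|dx| = |-1.6 - -2.2| = 0.6; |dy| = |3.9 - -9.7| = 13.6
euclidean: sqrt(0.6^2 + 13.6^2) = sqrt(185.32) = 13.613229
Round to 4 decimals: 13.6132
Output:
{"distance": 13.6132, "metric": "euclidean"}


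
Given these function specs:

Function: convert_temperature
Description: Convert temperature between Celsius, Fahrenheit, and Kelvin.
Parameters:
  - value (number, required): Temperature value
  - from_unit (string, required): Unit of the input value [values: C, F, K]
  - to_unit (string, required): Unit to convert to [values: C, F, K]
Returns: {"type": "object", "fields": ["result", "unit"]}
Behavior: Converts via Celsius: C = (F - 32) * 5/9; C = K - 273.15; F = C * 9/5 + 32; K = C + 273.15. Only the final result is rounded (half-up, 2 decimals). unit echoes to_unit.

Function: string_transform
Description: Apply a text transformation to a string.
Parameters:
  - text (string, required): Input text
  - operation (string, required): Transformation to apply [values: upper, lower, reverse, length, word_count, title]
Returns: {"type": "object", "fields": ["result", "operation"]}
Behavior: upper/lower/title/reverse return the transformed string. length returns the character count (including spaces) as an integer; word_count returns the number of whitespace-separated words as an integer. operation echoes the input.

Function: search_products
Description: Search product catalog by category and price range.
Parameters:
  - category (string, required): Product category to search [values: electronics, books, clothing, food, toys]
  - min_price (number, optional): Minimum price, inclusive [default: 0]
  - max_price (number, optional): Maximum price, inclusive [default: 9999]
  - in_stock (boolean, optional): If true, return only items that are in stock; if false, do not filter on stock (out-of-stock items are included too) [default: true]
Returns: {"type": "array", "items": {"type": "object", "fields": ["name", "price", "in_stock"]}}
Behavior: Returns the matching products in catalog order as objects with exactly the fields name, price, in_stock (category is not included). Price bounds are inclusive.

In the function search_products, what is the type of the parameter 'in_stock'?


The search_products spec declares:
  - in_stock (boolean, optional): If true, return only items that are in stock; if false, do not filter on stock (out-of-stock items are included too) [default: true]
Type:
boolean


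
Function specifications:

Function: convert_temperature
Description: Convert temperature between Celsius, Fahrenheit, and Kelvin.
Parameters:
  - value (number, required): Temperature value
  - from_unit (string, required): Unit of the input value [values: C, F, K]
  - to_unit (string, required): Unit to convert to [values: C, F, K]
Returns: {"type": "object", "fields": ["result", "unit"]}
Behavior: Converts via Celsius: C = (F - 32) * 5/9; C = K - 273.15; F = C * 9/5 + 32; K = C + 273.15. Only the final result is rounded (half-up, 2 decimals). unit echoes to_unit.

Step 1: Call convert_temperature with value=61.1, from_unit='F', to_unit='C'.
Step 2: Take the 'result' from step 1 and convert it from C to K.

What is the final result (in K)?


Step 1: convert_temperature(value=61.1, from_unit=F, to_unit=C)
  To C: (61.1 - 32) * 5/9 = 16.166667
  Target is C: 16.166667
  Round to 2 decimals: 16.17
  -> result = 16.17 C
Step 2: convert_temperature(value=16.17, from_unit=C, to_unit=K)
  Input already in C: 16.17
  To K: 16.17 + 273.15 = 289.32
  Round to 2 decimals: 289.32
  -> result = 289.32 K
289.32 K


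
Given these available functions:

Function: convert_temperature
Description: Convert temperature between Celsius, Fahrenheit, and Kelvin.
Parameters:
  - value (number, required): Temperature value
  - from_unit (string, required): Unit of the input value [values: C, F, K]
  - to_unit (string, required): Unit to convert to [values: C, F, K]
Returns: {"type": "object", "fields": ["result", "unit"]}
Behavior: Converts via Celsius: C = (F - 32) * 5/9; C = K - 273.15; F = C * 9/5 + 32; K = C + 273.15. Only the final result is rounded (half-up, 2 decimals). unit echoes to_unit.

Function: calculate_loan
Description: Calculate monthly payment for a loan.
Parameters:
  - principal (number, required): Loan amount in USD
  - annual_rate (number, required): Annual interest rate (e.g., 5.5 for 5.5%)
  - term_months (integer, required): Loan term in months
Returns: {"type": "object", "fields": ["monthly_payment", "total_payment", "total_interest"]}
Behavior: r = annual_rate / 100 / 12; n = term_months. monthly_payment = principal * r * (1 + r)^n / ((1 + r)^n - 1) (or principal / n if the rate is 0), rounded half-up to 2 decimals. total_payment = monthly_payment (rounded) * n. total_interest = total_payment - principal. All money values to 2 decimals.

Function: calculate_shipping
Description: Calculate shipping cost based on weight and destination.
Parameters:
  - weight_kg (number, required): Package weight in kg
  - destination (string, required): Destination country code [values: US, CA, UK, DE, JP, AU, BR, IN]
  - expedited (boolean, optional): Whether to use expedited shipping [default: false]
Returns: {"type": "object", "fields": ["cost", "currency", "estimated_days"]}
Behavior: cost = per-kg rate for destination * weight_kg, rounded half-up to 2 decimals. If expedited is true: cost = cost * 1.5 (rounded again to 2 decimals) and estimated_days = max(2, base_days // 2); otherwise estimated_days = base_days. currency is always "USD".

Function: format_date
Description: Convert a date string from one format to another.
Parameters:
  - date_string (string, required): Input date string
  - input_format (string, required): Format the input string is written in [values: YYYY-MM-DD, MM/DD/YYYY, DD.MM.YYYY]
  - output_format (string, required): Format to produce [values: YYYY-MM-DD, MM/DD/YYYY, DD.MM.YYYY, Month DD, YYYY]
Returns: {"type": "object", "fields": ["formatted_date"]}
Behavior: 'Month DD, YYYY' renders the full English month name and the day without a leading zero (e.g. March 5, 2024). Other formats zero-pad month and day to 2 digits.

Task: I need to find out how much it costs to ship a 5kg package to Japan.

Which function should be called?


The task needs a function whose description is: Calculate shipping cost based on weight and destination.
calculate_shipping


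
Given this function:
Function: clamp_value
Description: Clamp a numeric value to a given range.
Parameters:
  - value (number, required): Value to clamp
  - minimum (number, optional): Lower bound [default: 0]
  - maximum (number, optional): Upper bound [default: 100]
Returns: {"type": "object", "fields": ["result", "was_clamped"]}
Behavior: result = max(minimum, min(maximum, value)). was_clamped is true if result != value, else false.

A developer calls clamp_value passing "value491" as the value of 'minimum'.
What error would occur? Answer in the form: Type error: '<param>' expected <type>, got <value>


Spec: 'minimum' is declared as number; "value491" is a string.
Type error: 'minimum' expected number, got "value491"


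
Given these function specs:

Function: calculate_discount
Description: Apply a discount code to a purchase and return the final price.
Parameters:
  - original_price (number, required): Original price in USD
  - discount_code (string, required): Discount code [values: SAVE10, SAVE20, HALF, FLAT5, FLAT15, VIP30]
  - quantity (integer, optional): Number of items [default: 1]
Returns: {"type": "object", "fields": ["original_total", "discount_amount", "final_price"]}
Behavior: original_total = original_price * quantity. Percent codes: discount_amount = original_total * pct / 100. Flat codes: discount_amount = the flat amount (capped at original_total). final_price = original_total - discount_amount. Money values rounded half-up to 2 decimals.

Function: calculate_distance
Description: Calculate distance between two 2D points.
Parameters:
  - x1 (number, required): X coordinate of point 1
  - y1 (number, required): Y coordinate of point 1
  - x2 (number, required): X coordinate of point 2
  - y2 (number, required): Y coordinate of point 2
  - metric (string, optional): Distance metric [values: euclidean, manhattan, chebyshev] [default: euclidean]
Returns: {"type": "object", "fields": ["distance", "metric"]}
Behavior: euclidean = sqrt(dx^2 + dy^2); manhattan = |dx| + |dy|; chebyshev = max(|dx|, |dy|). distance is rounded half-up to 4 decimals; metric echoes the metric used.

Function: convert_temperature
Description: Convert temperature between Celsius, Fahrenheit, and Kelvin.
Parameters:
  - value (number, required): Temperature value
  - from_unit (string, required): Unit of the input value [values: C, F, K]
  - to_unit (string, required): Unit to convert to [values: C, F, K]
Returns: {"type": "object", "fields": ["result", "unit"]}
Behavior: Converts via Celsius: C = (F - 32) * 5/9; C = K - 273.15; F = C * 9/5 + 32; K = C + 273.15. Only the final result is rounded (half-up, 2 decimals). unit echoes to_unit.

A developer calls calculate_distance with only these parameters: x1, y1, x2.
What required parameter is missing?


Required parameters: x1, y1, x2, y2
Provided: x1, y1, x2
Missing: y2
y2


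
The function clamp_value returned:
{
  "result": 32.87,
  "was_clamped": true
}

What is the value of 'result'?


32.87


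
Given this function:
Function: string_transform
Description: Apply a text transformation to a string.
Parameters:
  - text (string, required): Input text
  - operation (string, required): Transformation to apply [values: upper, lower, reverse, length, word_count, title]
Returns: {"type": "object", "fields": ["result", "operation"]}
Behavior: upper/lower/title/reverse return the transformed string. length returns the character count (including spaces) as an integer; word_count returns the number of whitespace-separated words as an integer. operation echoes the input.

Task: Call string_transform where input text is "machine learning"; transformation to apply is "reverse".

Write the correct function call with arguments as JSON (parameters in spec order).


Mapping each described value to its parameter name:
  'Input text' -> text = "machine learning"
  'Transformation to apply' -> operation = "reverse"
string_transform({"text": "machine learning", "operation": "reverse"})


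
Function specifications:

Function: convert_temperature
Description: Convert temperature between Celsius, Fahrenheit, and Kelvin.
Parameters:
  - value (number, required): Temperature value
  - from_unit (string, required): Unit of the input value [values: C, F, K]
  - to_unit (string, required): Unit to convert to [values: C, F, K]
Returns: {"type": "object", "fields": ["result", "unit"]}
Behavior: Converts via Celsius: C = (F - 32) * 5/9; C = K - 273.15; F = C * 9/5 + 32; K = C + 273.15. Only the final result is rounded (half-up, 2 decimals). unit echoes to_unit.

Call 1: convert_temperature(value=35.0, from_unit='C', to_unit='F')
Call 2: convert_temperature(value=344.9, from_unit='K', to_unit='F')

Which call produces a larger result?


Call 1:
  Input already in C: 35
  To F: 35 * 9/5 + 32 = 95
  Round to 2 decimals: 95.0
  -> 95.0 F
Call 2:
  To C: 344.9 - 273.15 = 71.75
  To F: 71.75 * 9/5 + 32 = 161.15
  Round to 2 decimals: 161.15
  -> 161.15 F
Call 2 (161.15 F)


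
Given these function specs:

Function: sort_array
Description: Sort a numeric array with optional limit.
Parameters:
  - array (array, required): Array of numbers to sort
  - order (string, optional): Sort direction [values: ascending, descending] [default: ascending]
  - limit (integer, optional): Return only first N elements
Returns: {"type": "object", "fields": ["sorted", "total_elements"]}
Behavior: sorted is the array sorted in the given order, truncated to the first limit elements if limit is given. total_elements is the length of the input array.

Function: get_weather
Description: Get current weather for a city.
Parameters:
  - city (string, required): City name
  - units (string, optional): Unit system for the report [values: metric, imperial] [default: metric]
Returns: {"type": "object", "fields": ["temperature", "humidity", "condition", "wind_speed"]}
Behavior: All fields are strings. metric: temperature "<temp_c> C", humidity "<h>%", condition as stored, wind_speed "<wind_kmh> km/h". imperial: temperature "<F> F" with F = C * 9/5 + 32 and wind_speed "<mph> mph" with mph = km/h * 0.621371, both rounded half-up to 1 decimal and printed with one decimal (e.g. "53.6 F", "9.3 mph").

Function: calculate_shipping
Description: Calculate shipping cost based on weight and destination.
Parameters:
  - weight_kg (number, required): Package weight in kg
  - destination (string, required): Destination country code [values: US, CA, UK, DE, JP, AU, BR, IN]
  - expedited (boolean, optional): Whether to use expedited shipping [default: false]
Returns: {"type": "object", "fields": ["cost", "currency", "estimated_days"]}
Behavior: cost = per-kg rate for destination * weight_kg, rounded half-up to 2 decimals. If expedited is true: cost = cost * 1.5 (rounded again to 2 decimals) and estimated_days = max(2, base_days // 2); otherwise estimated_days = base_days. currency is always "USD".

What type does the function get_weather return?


The get_weather spec declares Returns: {"type": "object", "fields": ["temperature", "humidity", "condition", "wind_speed"]}
Type:
object


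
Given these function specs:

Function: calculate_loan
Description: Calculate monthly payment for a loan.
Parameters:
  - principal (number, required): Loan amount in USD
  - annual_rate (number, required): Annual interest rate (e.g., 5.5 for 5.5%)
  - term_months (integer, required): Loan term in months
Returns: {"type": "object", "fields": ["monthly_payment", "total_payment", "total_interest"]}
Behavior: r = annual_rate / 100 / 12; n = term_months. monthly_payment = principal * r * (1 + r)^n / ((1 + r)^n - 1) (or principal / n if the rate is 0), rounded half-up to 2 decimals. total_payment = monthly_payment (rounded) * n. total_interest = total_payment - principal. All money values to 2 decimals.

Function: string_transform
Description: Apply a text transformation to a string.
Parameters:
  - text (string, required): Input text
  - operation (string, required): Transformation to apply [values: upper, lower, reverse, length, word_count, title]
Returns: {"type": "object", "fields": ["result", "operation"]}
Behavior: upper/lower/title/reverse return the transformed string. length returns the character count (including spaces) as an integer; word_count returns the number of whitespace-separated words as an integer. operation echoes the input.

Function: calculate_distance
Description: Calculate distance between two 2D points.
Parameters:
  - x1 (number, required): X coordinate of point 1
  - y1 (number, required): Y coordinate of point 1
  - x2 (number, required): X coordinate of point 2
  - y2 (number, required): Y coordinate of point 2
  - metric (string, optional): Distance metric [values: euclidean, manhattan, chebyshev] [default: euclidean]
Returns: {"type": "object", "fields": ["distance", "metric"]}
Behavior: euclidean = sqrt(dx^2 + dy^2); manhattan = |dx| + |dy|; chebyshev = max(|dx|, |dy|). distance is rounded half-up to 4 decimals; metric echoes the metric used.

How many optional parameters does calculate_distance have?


Parameters of calculate_distance: x1 (required), y1 (required), x2 (required), y2 (required), metric (optional)
Optional count:
1


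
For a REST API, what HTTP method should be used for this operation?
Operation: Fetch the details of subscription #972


GET = read, POST = create, PUT = update/replace, DELETE = remove
This operation is a read.
GET


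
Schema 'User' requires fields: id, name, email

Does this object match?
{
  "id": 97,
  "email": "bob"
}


Checking required fields...
Missing: name
Invalid - missing required field 'name'


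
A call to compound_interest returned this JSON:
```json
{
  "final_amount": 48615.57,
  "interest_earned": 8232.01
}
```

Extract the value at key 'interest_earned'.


8232.01


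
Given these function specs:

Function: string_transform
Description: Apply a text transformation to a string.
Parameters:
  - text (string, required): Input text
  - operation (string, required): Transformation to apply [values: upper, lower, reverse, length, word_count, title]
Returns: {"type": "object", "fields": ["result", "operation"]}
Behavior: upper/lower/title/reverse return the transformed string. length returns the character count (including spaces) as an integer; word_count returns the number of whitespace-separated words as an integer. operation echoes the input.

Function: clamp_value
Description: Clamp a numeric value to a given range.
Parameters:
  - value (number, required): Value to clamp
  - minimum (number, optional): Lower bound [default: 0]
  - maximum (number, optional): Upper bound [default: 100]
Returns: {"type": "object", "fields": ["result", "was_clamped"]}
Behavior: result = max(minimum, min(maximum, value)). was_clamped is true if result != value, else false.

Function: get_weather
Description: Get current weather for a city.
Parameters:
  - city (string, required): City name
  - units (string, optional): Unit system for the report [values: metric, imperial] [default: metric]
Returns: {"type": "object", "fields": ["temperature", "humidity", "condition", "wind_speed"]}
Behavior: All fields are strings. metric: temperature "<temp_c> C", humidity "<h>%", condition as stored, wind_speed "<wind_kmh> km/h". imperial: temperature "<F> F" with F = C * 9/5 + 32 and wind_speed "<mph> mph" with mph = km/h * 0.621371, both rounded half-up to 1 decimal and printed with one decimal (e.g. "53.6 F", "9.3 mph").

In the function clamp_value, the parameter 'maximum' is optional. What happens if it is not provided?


The clamp_value spec declares:
  - maximum (number, optional): Upper bound [default: 100]
It defaults to 100


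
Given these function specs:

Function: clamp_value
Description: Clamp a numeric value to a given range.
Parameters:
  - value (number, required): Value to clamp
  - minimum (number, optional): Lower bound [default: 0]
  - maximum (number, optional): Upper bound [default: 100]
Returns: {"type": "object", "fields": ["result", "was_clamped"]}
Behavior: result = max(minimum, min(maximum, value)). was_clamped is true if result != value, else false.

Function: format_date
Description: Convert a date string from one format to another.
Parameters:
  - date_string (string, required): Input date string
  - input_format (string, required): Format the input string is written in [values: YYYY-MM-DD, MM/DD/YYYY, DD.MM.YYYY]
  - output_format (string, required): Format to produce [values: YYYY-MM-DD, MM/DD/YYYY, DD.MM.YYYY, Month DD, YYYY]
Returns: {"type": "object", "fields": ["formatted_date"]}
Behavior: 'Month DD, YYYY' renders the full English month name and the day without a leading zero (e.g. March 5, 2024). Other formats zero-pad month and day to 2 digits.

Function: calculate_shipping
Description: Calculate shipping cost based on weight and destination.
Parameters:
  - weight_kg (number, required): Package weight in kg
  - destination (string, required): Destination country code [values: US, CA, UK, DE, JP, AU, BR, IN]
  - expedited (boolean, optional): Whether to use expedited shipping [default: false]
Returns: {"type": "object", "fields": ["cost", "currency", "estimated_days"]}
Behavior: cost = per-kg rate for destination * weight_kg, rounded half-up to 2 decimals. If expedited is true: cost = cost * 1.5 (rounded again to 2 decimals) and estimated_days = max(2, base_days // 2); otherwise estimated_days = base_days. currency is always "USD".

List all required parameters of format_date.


Parameters of format_date and their required/optional flag:
  date_string: required
  input_format: required
  output_format: required
date_string, input_format, output_format


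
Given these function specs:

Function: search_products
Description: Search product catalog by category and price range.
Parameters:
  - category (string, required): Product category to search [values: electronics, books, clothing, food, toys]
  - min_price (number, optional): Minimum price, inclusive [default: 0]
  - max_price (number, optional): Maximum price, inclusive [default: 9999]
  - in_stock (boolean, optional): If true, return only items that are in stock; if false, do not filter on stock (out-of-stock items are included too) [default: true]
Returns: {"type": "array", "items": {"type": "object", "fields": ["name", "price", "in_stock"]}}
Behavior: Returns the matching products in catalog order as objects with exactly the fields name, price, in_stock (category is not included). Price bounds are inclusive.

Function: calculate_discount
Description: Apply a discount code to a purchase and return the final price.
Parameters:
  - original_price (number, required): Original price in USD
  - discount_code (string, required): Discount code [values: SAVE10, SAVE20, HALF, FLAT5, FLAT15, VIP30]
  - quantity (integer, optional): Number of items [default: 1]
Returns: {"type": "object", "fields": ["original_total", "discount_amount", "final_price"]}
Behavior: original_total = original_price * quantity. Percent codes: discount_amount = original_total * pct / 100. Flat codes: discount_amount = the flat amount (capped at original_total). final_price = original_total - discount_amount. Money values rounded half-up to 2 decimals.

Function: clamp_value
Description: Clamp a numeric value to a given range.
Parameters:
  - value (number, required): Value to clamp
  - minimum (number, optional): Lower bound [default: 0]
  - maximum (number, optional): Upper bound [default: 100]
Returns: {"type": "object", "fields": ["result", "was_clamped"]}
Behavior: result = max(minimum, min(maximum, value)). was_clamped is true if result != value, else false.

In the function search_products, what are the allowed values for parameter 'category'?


The search_products spec declares:
  - category (string, required): Product category to search [values: electronics, books, clothing, food, toys]
Allowed values:
electronics, books, clothing, food, toys


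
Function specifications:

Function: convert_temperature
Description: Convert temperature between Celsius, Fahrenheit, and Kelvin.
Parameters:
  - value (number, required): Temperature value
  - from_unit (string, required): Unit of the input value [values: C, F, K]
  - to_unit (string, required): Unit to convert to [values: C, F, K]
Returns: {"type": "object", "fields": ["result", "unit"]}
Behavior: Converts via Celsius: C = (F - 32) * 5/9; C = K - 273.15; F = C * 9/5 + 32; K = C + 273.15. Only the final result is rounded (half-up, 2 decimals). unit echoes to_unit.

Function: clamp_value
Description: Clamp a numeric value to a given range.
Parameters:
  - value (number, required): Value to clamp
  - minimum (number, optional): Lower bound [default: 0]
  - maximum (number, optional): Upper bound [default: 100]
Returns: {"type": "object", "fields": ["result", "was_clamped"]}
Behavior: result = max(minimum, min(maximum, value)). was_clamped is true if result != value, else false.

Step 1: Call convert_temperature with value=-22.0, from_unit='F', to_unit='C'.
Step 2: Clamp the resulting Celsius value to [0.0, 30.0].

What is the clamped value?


Step 1: convert_temperature(value=-22.0, from_unit=F, to_unit=C)
  To C: (-22 - 32) * 5/9 = -30
  Target is C: -30
  Round to 2 decimals: -30.0
  -> result = -30.0 C
Step 2: clamp_value(value=-30.0, minimum=0.0, maximum=30.0)
  result = max(0.0, min(30.0, -30.0)) = max(0.0, -30.0) = 0.0
  was_clamped = (0.0 != -30.0) = true
  -> result = 0.0
0.0


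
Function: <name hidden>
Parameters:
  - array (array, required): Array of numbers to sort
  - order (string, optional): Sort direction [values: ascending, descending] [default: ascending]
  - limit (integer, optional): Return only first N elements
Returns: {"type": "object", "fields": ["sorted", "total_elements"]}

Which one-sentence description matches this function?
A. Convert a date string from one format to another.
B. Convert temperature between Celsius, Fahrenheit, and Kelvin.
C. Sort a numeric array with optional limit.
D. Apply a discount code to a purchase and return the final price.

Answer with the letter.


Parameters array, order, limit and return ["sorted", "total_elements"] fit: Sort a numeric array with optional limit.
C


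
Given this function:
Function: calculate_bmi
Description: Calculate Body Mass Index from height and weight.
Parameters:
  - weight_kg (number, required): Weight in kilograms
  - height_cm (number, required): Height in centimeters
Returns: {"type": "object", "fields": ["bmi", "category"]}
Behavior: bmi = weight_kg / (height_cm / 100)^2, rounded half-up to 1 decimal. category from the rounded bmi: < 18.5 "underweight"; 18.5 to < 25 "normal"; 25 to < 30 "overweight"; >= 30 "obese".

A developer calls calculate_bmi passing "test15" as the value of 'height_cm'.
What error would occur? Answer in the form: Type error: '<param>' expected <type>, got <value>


Spec: 'height_cm' is declared as number; "test15" is a string.
Type error: 'height_cm' expected number, got "test15"


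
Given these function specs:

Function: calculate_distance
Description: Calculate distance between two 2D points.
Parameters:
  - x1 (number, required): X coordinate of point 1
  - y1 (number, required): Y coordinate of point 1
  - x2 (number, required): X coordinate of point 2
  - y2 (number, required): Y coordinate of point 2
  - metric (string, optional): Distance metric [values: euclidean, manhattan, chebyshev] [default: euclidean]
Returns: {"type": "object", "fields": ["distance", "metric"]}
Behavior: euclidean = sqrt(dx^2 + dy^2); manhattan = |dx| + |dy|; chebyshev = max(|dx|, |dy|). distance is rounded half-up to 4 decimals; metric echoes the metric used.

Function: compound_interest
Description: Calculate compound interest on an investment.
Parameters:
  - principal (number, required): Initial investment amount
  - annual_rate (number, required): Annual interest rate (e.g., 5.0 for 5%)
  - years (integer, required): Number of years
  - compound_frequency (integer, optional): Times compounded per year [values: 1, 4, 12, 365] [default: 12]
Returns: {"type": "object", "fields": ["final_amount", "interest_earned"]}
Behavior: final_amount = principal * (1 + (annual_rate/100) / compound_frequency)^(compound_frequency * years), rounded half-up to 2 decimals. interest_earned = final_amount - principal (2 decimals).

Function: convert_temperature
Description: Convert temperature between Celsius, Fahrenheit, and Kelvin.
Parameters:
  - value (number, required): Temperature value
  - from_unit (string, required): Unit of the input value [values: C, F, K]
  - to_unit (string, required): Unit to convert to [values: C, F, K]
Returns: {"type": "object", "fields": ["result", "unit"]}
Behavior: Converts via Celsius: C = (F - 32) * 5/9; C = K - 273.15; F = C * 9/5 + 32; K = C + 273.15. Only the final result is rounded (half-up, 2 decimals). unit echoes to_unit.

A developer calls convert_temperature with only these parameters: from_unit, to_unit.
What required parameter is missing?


Required parameters: value, from_unit, to_unit
Provided: from_unit, to_unit
Missing: value
value


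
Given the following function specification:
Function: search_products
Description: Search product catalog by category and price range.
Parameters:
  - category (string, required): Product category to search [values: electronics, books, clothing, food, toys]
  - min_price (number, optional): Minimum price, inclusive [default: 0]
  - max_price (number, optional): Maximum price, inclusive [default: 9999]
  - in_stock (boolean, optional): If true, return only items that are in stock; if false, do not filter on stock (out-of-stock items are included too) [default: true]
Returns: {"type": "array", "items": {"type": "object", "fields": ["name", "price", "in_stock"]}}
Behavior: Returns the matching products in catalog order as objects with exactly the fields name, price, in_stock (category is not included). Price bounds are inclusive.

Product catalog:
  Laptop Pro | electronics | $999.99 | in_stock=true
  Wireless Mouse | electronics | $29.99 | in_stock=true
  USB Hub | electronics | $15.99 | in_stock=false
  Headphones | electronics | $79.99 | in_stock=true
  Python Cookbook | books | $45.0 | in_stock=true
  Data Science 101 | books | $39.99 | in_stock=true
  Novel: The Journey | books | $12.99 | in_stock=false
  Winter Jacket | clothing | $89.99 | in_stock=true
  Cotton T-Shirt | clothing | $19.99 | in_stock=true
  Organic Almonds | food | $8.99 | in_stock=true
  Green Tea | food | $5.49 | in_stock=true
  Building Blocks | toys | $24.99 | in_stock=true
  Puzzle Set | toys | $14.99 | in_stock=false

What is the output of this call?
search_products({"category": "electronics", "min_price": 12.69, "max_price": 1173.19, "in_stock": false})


Filter: category=electronics, 12.69 <= price <= 1173.19, in_stock=false so stock is not filtered
  Laptop Pro ($999.99): keep
  Wireless Mouse ($29.99): keep
  USB Hub ($15.99): keep
  Headphones ($79.99): keep
Output:
[{"name": "Laptop Pro", "price": 999.99, "in_stock": true}, {"name": "Wireless Mouse", "price": 29.99, "in_stock": true}, {"name": "USB Hub", "price": 15.99, "in_stock": false}, {"name": "Headphones", "price": 79.99, "in_stock": true}]


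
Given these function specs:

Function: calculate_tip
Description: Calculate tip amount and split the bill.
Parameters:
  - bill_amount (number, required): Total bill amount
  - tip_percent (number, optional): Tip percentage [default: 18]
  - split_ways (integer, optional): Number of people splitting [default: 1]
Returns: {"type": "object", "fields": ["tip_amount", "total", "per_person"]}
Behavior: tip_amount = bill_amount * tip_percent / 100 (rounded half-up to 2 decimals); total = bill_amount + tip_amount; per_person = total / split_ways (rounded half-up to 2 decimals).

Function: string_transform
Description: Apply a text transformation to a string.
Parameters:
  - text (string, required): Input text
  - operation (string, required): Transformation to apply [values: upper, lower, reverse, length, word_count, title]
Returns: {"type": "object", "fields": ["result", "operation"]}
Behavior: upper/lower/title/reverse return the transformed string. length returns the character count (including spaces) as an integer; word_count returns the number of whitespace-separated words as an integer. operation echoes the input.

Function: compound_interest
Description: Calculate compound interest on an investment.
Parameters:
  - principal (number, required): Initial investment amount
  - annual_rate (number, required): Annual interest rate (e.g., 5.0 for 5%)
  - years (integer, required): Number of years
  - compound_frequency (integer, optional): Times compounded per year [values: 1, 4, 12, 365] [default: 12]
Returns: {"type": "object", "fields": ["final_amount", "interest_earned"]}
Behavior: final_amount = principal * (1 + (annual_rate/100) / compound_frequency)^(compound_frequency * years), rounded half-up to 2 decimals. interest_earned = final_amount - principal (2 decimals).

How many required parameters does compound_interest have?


Parameters of compound_interest: principal (required), annual_rate (required), years (required), compound_frequency (optional)
Required count:
3


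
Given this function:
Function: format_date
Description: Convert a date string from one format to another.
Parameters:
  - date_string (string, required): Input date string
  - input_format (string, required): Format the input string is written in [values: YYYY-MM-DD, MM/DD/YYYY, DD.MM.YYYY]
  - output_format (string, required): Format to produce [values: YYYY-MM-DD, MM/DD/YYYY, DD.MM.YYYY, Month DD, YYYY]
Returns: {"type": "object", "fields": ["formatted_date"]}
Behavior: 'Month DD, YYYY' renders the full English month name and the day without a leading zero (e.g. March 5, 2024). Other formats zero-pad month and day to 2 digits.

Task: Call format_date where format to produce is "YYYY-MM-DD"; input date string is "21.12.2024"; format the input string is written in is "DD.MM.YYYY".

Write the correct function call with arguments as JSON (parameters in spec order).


Mapping each described value to its parameter name:
  'Format to produce' -> output_format = "YYYY-MM-DD"
  'Input date string' -> date_string = "21.12.2024"
  'Format the input string is written in' -> input_format = "DD.MM.YYYY"
format_date({"date_string": "21.12.2024", "input_format": "DD.MM.YYYY", "output_format": "YYYY-MM-DD"})


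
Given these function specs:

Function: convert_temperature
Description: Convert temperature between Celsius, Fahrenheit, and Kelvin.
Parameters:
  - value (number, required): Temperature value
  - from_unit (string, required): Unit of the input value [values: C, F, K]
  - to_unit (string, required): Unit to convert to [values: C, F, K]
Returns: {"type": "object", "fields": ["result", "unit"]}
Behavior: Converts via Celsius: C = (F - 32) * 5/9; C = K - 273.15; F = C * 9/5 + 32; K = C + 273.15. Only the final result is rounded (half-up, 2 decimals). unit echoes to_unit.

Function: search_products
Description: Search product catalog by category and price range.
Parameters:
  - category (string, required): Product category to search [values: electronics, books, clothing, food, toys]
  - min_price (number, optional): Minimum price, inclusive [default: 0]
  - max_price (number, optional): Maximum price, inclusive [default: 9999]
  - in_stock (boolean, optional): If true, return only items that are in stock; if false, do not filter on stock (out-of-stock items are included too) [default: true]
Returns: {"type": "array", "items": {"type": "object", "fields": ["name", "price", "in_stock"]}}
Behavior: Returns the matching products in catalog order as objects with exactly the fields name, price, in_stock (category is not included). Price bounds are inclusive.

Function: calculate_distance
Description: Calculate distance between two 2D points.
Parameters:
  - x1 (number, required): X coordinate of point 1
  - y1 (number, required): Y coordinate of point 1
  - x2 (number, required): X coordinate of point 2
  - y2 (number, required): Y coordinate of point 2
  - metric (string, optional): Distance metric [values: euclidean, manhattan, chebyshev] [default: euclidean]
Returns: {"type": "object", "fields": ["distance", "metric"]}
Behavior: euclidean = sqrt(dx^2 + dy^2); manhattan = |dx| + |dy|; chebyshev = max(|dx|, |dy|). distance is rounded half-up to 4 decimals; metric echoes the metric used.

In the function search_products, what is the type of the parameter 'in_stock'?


The search_products spec declares:
  - in_stock (boolean, optional): If true, return only items that are in stock; if false, do not filter on stock (out-of-stock items are included too) [default: true]
Type:
boolean


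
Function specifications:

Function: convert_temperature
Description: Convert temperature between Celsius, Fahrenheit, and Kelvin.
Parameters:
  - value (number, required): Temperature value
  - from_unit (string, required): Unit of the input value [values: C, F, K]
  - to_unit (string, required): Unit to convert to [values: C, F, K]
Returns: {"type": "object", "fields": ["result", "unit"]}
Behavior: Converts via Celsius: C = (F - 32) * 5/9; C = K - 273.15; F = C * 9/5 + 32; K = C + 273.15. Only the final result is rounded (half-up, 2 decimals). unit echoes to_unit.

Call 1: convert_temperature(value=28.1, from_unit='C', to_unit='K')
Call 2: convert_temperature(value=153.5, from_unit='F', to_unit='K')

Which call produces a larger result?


Call 1:
  Input already in C: 28.1
  To K: 28.1 + 273.15 = 301.25
  Round to 2 decimals: 301.25
  -> 301.25 K
Call 2:
  To C: (153.5 - 32) * 5/9 = 67.5
  To K: 67.5 + 273.15 = 340.65
  Round to 2 decimals: 340.65
  -> 340.65 K
Call 2 (340.65 K)


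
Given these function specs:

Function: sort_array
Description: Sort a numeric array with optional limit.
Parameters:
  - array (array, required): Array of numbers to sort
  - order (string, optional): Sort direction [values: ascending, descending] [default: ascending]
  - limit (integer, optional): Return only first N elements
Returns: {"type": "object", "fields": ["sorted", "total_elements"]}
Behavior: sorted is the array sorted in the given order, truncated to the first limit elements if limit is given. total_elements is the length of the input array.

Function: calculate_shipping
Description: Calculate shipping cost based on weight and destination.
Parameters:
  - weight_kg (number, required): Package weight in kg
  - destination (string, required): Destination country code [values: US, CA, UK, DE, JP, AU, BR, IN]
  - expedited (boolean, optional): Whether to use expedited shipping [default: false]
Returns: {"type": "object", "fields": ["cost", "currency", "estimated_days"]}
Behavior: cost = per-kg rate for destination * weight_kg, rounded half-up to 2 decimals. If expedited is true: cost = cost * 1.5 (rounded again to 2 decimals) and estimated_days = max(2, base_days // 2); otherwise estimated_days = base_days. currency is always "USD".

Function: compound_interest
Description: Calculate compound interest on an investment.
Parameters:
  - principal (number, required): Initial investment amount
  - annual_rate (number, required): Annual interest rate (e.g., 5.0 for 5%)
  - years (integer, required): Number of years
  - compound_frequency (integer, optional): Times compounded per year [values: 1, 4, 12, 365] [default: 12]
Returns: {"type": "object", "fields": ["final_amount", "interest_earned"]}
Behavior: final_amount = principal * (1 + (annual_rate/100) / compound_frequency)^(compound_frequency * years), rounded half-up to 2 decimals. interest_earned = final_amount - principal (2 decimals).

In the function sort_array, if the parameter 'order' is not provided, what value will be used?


The sort_array spec declares:
  - order (string, optional): Sort direction [values: ascending, descending] [default: ascending]
Default:
ascending
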